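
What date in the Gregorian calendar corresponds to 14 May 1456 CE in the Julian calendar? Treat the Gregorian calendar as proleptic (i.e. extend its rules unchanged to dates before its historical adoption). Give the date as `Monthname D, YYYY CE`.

May 23, 1456 CE

At this point the Julian calendar is 9 days behind the Gregorian.
14 May 1456 Julian + 9 days → 23 May 1456 Gregorian.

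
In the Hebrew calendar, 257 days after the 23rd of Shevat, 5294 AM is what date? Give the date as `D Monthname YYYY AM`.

The starting date is JDN 2281390; 2281390 + 257 = 2281647.
JDN 2281647 corresponds to 14 Cheshvan 5295 AM.

14 Cheshvan 5295 AM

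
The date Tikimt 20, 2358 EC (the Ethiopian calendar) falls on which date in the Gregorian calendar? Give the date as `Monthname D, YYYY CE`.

November 2, 2365 CE

Both dates share Julian Day Number 2585164; in the Gregorian calendar that is 2 November 2365 CE.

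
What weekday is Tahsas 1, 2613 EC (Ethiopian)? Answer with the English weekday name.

This is JDN 2678344 (15 December 2620 Gregorian).
Since JDN mod 7 = 4 (0 = Monday), the day is Friday.

Friday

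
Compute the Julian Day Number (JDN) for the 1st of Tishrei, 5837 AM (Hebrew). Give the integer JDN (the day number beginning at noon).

Equivalently 28 September 2076 (Gregorian).
JDN 2400001 is 17 November 1858 CE (Gregorian), MJD 0; the target day is +79574 days from there, so JDN = 2479575.

2479575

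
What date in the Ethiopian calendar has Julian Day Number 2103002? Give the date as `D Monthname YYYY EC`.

18 Meskerem 1038 EC

JDN 2103002 is 21 September 1045 in the proleptic Gregorian calendar.
In the Ethiopian calendar that day is 18 Meskerem 1038 EC.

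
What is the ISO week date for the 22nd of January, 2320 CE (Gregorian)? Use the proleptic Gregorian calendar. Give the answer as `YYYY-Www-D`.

2320-W04-4

The weekday is Thursday (ISO weekday 4).
That Thursday belongs to ISO week 4 of ISO year 2320.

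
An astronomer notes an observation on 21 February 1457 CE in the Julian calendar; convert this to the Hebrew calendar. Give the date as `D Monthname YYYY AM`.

27 Adar I 5217 AM

The source date corresponds to 2 March 1457 in the proleptic Gregorian calendar (JDN 2253279).
That day falls on 27 Adar I 5217 AM in the Hebrew calendar.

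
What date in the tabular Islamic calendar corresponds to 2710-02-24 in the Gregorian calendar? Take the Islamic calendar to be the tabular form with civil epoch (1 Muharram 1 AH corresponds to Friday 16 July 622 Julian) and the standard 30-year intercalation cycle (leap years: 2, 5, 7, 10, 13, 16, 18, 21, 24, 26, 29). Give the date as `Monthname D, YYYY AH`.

Both dates share Julian Day Number 2710921; in the tabular Islamic calendar that is 3 Ramadan 2152 AH.

Ramadan 3, 2152 AH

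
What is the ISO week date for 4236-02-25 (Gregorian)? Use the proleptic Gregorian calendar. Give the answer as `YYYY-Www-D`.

The weekday is Thursday (ISO weekday 4).
That Thursday belongs to ISO week 8 of ISO year 4236.

4236-W08-4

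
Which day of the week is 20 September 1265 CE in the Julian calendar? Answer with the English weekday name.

Sunday

In the proleptic Gregorian calendar this is 27 September 1265 (JDN 2183362).
JDN 2183362 mod 7 = 6, and JDN 0 was a Monday, so this is a Sunday.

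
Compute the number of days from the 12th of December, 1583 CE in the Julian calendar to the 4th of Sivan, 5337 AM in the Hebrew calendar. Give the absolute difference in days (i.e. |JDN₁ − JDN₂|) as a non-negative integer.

JDN of the first date = 2299594.
JDN of the second date = 2297197.
|2297197 − 2299594| = 2397.

2397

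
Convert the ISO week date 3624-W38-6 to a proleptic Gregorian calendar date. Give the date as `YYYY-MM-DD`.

3624-09-21

ISO week 1 of 3624 is the week containing the first Thursday of 3624.
Week 38, day 6 (Saturday) lands on 3624-09-21.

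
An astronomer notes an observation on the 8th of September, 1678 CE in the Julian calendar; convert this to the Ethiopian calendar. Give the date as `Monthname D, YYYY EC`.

Meskerem 11, 1671 EC

The source date corresponds to 18 September 1678 in the Gregorian calendar (JDN 2334198).
That day falls on 11 Meskerem 1671 EC in the Ethiopian calendar.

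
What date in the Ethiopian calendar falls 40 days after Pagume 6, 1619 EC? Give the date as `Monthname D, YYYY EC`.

The starting date is JDN 2315560; 2315560 + 40 = 2315600.
JDN 2315600 corresponds to Tikimt 10, 1620 EC.

Tikimt 10, 1620 EC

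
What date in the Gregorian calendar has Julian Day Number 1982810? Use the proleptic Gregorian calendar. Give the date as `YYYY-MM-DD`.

Counting from JDN 2299161 = 15 Oct 1582 gives an offset of -316351 days.

0716-08-25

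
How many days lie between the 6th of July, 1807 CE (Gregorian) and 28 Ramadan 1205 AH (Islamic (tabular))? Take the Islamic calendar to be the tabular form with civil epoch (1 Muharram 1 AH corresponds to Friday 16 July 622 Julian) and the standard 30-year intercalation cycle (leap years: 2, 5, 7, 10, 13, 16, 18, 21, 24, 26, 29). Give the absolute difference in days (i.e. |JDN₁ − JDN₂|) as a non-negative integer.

5879

JDN of the first date = 2381239.
JDN of the second date = 2375360.
|2375360 − 2381239| = 5879.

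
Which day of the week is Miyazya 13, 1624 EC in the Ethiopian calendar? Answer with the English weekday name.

Sunday

In the Gregorian calendar this is 18 April 1632 (JDN 2317244).
Since JDN mod 7 = 6 (0 = Monday), the day is Sunday.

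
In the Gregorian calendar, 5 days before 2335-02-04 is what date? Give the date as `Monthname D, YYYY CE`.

January 30, 2335 CE

The starting date is JDN 2573935; 2573935 − 5 = 2573930.
JDN 2573930 corresponds to January 30, 2335 CE.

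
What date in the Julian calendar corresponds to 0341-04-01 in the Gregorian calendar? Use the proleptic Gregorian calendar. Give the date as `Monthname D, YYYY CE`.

March 31, 341 CE

The Julian–Gregorian offset here is 1 day (Julian trailing).
1 April 341 Gregorian − 1 day → 31 March 341 Julian.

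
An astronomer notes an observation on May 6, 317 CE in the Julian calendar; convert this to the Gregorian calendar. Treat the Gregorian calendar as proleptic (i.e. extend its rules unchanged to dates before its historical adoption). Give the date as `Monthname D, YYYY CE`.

May 7, 317 CE

The Julian–Gregorian offset here is 1 day (Julian trailing).
6 May 317 Julian + 1 day → 7 May 317 Gregorian.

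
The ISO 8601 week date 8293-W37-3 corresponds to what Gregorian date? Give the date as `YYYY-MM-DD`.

8293-09-13

ISO week 1 of 8293 is the week containing the first Thursday of 8293.
Week 37, day 3 (Wednesday) lands on 8293-09-13.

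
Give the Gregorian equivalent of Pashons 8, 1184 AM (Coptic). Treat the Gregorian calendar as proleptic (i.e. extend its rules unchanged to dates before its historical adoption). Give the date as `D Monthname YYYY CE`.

12 May 1468 CE

Both dates share Julian Day Number 2257368; in the Gregorian calendar that is 12 May 1468 CE.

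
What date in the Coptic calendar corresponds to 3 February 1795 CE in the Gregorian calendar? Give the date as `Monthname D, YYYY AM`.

Tobi 28, 1511 AM

Julian Day Number of the source date = 2376704.
Converting JDN 2376704 to the Coptic calendar gives 28 Tobi 1511 AM.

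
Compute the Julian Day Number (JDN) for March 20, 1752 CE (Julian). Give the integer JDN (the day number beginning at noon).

2361055

In the Gregorian calendar the same day is 31 March 1752.
JDN 2400001 is 17 November 1858 CE (Gregorian), MJD 0; the target day is −38946 days from there, so JDN = 2361055.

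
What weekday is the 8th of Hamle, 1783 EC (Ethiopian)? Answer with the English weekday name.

In the Gregorian calendar this is 13 July 1791 (JDN 2375403).
JDN 2375403 mod 7 = 2, and JDN 0 was a Monday, so this is a Wednesday.

Wednesday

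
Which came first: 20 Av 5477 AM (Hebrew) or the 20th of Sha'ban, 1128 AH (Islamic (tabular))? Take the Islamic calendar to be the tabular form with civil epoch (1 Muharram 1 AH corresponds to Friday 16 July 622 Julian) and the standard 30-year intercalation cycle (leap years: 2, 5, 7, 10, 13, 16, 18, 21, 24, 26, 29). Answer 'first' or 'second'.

second

First date → JDN 2348390; second date → JDN 2348037.
JDN 2348037 < JDN 2348390, so the second date is earlier.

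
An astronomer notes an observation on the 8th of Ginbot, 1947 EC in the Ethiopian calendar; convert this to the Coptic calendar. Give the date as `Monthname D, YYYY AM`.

Julian Day Number of the source date = 2435244.
Converting JDN 2435244 to the Coptic calendar gives 8 Pashons 1671 AM.

Pashons 8, 1671 AM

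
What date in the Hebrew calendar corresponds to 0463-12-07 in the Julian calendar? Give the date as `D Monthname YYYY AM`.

11 Tevet 4224 AM

Both dates share Julian Day Number 1890509; in the Hebrew calendar that is 11 Tevet 4224 AM.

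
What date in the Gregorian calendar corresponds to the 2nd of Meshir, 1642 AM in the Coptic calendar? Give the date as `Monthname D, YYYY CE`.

Both dates share Julian Day Number 2424556; in the Gregorian calendar that is 9 February 1926 CE.

February 9, 1926 CE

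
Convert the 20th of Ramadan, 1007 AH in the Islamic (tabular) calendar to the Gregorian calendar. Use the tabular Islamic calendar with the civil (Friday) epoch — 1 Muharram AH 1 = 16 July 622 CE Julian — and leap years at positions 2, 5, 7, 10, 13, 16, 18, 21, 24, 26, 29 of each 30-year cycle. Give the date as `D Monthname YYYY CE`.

16 April 1599 CE

Both dates share Julian Day Number 2305188; in the Gregorian calendar that is 16 April 1599 CE.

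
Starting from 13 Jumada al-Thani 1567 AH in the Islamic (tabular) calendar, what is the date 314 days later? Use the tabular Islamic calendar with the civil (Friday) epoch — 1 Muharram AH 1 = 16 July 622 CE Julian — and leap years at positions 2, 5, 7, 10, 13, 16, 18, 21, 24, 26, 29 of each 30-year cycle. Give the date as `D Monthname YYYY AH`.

2 Jumada al-Awwal 1568 AH

JDN of 13 Jumada al-Thani 1567 AH = 2503538.
2503538 + 314 = 2503852.
JDN 2503852 in the tabular Islamic calendar is 2 Jumada al-Awwal 1568 AH.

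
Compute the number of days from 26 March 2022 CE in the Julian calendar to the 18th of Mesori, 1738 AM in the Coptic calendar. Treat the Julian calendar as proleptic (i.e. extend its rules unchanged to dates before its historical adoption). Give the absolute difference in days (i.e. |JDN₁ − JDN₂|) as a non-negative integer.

138

JDN of the first date = 2459678.
JDN of the second date = 2459816.
|2459816 − 2459678| = 138.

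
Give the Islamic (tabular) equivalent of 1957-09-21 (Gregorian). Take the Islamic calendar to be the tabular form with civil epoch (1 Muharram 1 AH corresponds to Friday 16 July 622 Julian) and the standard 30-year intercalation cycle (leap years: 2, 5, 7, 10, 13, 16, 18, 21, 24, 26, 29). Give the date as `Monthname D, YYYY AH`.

Safar 25, 1377 AH

Julian Day Number of the source date = 2436103.
Converting JDN 2436103 to the tabular Islamic calendar gives 25 Safar 1377 AH.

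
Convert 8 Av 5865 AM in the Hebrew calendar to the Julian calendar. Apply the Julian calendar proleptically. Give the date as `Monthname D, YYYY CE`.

July 6, 2105 CE

Julian Day Number of the source date = 2490096.
Converting JDN 2490096 to the Julian calendar gives 6 July 2105 CE.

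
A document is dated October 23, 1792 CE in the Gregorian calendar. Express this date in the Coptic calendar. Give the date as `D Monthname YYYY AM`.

Julian Day Number of the source date = 2375871.
Converting JDN 2375871 to the Coptic calendar gives 15 Paopi 1509 AM.

15 Paopi 1509 AM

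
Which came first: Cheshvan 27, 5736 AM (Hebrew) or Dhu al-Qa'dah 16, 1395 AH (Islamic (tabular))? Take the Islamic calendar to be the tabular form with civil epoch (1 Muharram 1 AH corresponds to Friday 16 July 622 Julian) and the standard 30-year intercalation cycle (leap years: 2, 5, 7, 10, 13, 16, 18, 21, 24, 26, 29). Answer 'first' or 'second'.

The two dates have Julian Day Numbers 2442718 and 2442737 respectively.
Since 2442718 < 2442737, the first date comes first.

first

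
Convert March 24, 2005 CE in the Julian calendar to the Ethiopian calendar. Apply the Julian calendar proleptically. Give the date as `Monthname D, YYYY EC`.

Julian Day Number of the source date = 2453467.
Converting JDN 2453467 to the Ethiopian calendar gives 28 Megabit 1997 EC.

Megabit 28, 1997 EC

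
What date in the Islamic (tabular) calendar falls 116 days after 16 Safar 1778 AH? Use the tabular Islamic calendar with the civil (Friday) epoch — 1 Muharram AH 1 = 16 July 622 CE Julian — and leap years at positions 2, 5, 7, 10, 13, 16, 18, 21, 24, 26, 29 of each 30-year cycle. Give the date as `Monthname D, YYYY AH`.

Jumada al-Thani 14, 1778 AH

The starting date is JDN 2578195; 2578195 + 116 = 2578311.
JDN 2578311 corresponds to Jumada al-Thani 14, 1778 AH.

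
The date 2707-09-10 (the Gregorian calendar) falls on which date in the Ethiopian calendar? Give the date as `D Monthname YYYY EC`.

29 Nehase 2699 EC

Julian Day Number of the source date = 2710023.
Converting JDN 2710023 to the Ethiopian calendar gives 29 Nehase 2699 EC.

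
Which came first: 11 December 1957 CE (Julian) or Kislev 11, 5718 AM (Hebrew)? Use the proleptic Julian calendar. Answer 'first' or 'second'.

second

Converting both to JDN: 2436197 vs 2436177; the smaller is the second.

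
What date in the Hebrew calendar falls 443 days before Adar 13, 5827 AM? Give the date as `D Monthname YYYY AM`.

14 Kislev 5826 AM

The starting date is JDN 2476075; 2476075 − 443 = 2475632.
JDN 2475632 corresponds to 14 Kislev 5826 AM.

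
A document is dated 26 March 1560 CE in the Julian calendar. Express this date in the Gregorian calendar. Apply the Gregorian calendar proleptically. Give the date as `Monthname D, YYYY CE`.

April 5, 1560 CE

The Julian–Gregorian offset here is 10 days (Julian trailing).
26 March 1560 Julian + 10 days → 5 April 1560 Gregorian.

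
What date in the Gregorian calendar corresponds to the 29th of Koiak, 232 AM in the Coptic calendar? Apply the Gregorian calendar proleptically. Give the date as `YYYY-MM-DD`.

0515-12-28

Julian Day Number of the source date = 1909521.
Converting JDN 1909521 to the Gregorian calendar gives 28 December 515 CE.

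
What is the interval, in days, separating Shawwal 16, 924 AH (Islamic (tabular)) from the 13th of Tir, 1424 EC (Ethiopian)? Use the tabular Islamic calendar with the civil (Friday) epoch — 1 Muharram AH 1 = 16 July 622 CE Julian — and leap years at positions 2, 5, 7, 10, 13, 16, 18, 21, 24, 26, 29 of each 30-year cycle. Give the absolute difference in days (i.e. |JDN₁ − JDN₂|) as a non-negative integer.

JDN of the first date = 2275801.
JDN of the second date = 2244104.
|2244104 − 2275801| = 31697.

31697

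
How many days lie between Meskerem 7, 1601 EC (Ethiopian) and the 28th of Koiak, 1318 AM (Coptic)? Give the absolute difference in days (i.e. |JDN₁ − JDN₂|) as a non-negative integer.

JDN of the first date = 2308627.
JDN of the second date = 2306181.
|2306181 − 2308627| = 2446.

2446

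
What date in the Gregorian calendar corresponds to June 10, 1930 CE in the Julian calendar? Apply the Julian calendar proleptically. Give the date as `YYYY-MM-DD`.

At this point the Julian calendar is 13 days behind the Gregorian.
10 June 1930 Julian + 13 days → 23 June 1930 Gregorian.

1930-06-23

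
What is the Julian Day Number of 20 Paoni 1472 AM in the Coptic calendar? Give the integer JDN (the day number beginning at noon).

2362602

In the Gregorian calendar the same day is 25 June 1756.
JDN 2400001 is 17 November 1858 CE (Gregorian), MJD 0; the target day is −37399 days from there, so JDN = 2362602.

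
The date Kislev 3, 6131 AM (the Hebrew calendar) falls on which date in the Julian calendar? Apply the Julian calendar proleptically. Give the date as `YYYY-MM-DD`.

The source date corresponds to 22 November 2370 in the Gregorian calendar (JDN 2587010).
That day falls on 6 November 2370 CE in the Julian calendar.

2370-11-06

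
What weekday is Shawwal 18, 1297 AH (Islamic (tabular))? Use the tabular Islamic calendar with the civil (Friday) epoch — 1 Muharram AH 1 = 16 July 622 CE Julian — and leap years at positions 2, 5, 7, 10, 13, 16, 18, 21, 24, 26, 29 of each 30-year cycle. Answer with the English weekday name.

Thursday

In the Gregorian calendar this is 23 September 1880 (JDN 2407982).
JDN 2407982 mod 7 = 3, and JDN 0 was a Monday, so this is a Thursday.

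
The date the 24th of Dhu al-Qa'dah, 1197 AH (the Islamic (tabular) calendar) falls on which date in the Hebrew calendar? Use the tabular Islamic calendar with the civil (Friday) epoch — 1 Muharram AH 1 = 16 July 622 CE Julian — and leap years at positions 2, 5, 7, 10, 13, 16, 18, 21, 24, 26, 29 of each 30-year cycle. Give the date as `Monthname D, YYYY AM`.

Tishrei 25, 5544 AM

The source date corresponds to 21 October 1783 in the Gregorian calendar (JDN 2372581).
That day falls on 25 Tishrei 5544 AM in the Hebrew calendar.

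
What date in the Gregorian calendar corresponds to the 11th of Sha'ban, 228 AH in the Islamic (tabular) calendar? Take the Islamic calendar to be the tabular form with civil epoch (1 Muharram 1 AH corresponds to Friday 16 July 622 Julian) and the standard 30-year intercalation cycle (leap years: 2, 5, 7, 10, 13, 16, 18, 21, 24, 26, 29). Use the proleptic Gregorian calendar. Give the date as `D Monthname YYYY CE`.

Both dates share Julian Day Number 2029098; in the Gregorian calendar that is 19 May 843 CE.

19 May 843 CE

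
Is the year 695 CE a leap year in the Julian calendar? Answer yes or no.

no

695 mod 4 = 3, so it is a common year in the Julian calendar.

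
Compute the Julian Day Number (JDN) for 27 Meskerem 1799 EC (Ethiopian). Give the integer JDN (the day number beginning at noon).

2380966

In the Gregorian calendar the same day is 6 October 1806.
JDN 2400001 is 17 November 1858 CE (Gregorian), MJD 0; the target day is −19035 days from there, so JDN = 2380966.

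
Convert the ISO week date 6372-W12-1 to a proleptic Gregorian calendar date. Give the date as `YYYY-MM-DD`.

6372-03-20

ISO week 1 of 6372 is the week containing the first Thursday of 6372.
Week 12, day 1 (Monday) lands on 6372-03-20.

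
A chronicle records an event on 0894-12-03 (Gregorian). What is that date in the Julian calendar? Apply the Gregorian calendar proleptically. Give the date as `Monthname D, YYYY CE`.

At this point the Julian calendar is 4 days behind the Gregorian.
3 December 894 Gregorian − 4 days → 29 November 894 Julian.

November 29, 894 CE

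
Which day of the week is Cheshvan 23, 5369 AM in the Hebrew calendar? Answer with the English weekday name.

In the Gregorian calendar this is 2 November 1608 (JDN 2308676).
JDN 2308676 mod 7 = 6, and JDN 0 was a Monday, so this is a Sunday.

Sunday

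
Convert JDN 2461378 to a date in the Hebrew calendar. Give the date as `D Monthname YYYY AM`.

JDN 2461378 is 3 December 2026 in the Gregorian calendar.
In the Hebrew calendar that day is 23 Kislev 5787 AM.

23 Kislev 5787 AM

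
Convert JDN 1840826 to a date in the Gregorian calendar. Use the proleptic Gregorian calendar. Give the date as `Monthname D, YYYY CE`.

Counting from JDN 2299161 = 15 Oct 1582 gives an offset of -458335 days.

November 29, 327 CE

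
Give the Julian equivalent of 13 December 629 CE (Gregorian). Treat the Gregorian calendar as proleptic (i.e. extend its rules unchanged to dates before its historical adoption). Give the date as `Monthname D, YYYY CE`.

The Julian–Gregorian offset here is 3 days (Julian trailing).
13 December 629 Gregorian − 3 days → 10 December 629 Julian.

December 10, 629 CE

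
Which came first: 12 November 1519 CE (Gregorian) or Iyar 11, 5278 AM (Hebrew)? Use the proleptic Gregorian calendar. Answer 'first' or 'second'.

second

The two dates have Julian Day Numbers 2276178 and 2275619 respectively.
Since 2275619 < 2276178, the second date comes first.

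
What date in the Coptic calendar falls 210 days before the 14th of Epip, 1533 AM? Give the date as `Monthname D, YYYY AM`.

JDN of the 14th of Epip, 1533 AM = 2384906.
2384906 − 210 = 2384696.
JDN 2384696 in the Coptic calendar is Koiak 14, 1533 AM.

Koiak 14, 1533 AM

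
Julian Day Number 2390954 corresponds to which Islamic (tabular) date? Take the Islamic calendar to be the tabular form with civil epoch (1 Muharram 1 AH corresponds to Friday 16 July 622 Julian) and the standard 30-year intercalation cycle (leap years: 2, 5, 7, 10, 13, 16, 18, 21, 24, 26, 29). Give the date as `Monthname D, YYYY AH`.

The Gregorian equivalent of JDN 2390954 is 9 February 1834.
In the tabular Islamic calendar that day is Ramadan 29, 1249 AH.

Ramadan 29, 1249 AH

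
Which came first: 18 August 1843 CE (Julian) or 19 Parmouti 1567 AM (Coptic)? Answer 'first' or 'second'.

first

The two dates have Julian Day Numbers 2394443 and 2397239 respectively.
Since 2394443 < 2397239, the first date comes first.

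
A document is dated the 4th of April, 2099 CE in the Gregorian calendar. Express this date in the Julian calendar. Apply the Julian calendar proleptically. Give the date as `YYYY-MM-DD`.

At this point the Julian calendar is 13 days behind the Gregorian.
4 April 2099 Gregorian − 13 days → 22 March 2099 Julian.

2099-03-22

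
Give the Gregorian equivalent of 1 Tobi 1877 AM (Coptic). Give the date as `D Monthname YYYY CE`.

10 January 2161 CE

Both dates share Julian Day Number 2510359; in the Gregorian calendar that is 10 January 2161 CE.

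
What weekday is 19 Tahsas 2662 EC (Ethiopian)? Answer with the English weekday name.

Sunday

Equivalently 2 January 2670 Gregorian, JDN 2696259.
2696259 ≡ 6 (mod 7); counting from Monday = 0 gives Sunday.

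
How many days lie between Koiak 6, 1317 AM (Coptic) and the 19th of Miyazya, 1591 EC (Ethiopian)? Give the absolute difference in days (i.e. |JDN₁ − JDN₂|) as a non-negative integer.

First date → JDN 2305794; second date → JDN 2305196.
The interval is |2305794 − 2305196| = 598 days.

598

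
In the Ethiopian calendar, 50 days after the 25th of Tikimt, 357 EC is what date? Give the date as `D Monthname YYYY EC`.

15 Tahsas 357 EC

JDN of the 25th of Tikimt, 357 EC = 1854304.
1854304 + 50 = 1854354.
JDN 1854354 in the Ethiopian calendar is 15 Tahsas 357 EC.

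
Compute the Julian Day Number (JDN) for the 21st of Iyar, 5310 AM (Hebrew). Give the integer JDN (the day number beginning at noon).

Equivalently 17 May 1550 (proleptic Gregorian).
JDN 2400001 is 17 November 1858 CE (Gregorian), MJD 0; the target day is −112679 days from there, so JDN = 2287322.

2287322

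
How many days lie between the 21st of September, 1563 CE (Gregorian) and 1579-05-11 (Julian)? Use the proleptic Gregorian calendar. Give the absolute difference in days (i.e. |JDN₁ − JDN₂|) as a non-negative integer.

5721

First date → JDN 2292197; second date → JDN 2297918.
The interval is |2292197 − 2297918| = 5721 days.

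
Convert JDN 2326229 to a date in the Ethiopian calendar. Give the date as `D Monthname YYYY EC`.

JDN 2326229 is 23 November 1656 in the Gregorian calendar.
In the Ethiopian calendar that day is 17 Hidar 1649 EC.

17 Hidar 1649 EC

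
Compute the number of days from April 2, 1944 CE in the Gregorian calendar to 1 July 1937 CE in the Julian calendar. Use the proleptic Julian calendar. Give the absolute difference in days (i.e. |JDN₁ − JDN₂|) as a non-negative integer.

JDN of the first date = 2431183.
JDN of the second date = 2428729.
|2428729 − 2431183| = 2454.

2454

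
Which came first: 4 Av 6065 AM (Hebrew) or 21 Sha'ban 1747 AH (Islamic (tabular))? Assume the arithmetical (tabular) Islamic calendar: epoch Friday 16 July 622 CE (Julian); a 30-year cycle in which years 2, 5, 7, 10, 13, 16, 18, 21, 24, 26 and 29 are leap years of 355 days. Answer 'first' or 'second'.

first

Converting both to JDN: 2563151 vs 2567391; the smaller is the first.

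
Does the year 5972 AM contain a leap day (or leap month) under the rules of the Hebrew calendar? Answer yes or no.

Hebrew year 5972 is year 6 of its 19-year Metonic cycle; leap years are at positions 3, 6, 8, 11, 14, 17, 19, so it is a leap year (13 months).

yes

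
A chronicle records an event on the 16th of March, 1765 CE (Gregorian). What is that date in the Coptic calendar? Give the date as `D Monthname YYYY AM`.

9 Paremhat 1481 AM

Both dates share Julian Day Number 2365788; in the Coptic calendar that is 9 Paremhat 1481 AM.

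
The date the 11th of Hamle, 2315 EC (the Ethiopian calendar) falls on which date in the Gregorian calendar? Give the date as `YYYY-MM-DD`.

Both dates share Julian Day Number 2569719; in the Gregorian calendar that is 21 July 2323 CE.

2323-07-21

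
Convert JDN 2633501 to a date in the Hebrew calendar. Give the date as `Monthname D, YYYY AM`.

Adar 13, 6258 AM

JDN 2633501 is 6 March 2498 in the Gregorian calendar.
In the Hebrew calendar that day is Adar 13, 6258 AM.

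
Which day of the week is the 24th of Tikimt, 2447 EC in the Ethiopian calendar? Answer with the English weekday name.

Friday

Equivalently 6 November 2454 Gregorian, JDN 2617675.
2617675 ≡ 4 (mod 7); counting from Monday = 0 gives Friday.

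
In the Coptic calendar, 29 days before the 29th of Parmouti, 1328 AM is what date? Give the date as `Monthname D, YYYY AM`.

JDN of the 29th of Parmouti, 1328 AM = 2309955.
2309955 − 29 = 2309926.
JDN 2309926 in the Coptic calendar is Paremhat 30, 1328 AM.

Paremhat 30, 1328 AM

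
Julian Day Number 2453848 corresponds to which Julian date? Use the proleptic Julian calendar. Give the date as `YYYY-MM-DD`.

2006-04-09

JDN 2453848 is 22 April 2006 in the Gregorian calendar.
In the Julian calendar that day is 2006-04-09.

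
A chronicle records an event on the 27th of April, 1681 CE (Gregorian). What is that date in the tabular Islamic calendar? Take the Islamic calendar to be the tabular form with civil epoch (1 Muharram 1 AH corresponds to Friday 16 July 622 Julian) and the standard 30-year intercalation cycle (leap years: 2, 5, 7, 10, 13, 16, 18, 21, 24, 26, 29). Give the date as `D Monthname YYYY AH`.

Julian Day Number of the source date = 2335150.
Converting JDN 2335150 to the tabular Islamic calendar gives 8 Rabi' al-Thani 1092 AH.

8 Rabi' al-Thani 1092 AH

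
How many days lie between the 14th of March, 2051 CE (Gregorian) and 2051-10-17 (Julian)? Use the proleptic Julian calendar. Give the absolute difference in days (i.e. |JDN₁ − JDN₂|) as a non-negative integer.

230

First date → JDN 2470245; second date → JDN 2470475.
The interval is |2470245 − 2470475| = 230 days.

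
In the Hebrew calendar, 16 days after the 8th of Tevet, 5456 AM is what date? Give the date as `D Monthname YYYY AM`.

Counting 16 days forward from JDN 2340494 reaches JDN 2340510, which is 24 Tevet 5456 AM.

24 Tevet 5456 AM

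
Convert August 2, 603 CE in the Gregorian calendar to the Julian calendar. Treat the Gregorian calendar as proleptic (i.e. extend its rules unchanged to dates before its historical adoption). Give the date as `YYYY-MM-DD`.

0603-07-30

At this point the Julian calendar is 3 days behind the Gregorian.
2 August 603 Gregorian − 3 days → 30 July 603 Julian.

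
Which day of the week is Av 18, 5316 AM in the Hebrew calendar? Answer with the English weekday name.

In the proleptic Gregorian calendar this is 4 August 1556 (JDN 2289593).
2289593 ≡ 5 (mod 7); counting from Monday = 0 gives Saturday.

Saturday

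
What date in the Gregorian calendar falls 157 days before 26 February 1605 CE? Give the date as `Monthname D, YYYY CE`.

Counting 157 days back from JDN 2307331 reaches JDN 2307174, which is September 22, 1604 CE.

September 22, 1604 CE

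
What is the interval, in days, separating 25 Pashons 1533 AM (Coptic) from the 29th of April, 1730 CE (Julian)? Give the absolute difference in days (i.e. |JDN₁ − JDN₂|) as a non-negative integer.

31798

First date → JDN 2384857; second date → JDN 2353059.
The interval is |2384857 − 2353059| = 31798 days.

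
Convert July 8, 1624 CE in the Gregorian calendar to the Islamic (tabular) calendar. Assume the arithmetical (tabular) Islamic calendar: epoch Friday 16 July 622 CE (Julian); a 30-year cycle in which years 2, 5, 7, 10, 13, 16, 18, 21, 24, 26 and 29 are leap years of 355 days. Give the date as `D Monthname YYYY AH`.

Both dates share Julian Day Number 2314403; in the tabular Islamic calendar that is 22 Ramadan 1033 AH.

22 Ramadan 1033 AH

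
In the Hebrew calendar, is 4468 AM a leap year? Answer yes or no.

yes

Hebrew year 4468 is year 3 of its 19-year Metonic cycle; leap years are at positions 3, 6, 8, 11, 14, 17, 19, so it is a leap year (13 months).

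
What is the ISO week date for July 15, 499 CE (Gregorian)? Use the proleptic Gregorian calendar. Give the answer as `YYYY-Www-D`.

The weekday is Wednesday (ISO weekday 3).
That Wednesday belongs to ISO week 29 of ISO year 499.

0499-W29-3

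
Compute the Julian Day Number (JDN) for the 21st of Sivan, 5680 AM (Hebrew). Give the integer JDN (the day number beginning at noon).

Equivalently 7 June 1920 (Gregorian).
JDN 2451545 is 1 January 2000 CE (Gregorian); the target day is −29062 days from there, so JDN = 2422483.

2422483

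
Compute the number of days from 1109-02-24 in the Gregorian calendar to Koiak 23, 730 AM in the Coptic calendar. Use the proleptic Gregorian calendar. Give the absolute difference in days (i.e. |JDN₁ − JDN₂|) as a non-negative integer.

34759

JDN of the first date = 2126168.
JDN of the second date = 2091409.
|2091409 − 2126168| = 34759.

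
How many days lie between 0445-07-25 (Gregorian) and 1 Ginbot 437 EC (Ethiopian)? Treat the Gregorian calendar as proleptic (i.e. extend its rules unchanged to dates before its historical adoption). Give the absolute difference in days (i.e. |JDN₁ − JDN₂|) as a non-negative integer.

JDN of the first date = 1883799.
JDN of the second date = 1883710.
|1883710 − 1883799| = 89.

89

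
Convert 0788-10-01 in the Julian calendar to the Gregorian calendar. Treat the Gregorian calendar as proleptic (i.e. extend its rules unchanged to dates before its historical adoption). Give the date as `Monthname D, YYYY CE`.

At this point the Julian calendar is 4 days behind the Gregorian.
1 October 788 Julian + 4 days → 5 October 788 Gregorian.

October 5, 788 CE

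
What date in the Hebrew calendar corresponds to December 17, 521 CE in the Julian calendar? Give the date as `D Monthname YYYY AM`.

Julian Day Number of the source date = 1911704.
Converting JDN 1911704 to the Hebrew calendar gives 1 Tevet 4282 AM.

1 Tevet 4282 AM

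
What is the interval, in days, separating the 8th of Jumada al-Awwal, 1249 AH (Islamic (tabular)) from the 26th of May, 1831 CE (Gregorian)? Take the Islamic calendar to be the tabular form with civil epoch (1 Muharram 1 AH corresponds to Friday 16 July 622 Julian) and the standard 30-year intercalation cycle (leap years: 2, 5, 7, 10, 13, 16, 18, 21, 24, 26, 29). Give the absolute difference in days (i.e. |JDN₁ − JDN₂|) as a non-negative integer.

851

First date → JDN 2390815; second date → JDN 2389964.
The interval is |2390815 − 2389964| = 851 days.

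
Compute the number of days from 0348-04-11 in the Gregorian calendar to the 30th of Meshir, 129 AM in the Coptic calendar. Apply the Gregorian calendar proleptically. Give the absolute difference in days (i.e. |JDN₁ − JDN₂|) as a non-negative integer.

23696

JDN of the first date = 1848265.
JDN of the second date = 1871961.
|1871961 − 1848265| = 23696.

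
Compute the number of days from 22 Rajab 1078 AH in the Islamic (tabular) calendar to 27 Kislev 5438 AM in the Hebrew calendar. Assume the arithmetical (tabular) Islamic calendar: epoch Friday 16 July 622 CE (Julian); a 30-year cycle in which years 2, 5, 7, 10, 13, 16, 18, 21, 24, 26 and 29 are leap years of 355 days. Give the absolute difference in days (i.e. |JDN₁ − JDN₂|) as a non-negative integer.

JDN of the first date = 2330291.
JDN of the second date = 2333928.
|2333928 − 2330291| = 3637.

3637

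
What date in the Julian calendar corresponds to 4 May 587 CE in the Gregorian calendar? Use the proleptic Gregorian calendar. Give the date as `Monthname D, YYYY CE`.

May 2, 587 CE

The Julian–Gregorian offset here is 2 days (Julian trailing).
4 May 587 Gregorian − 2 days → 2 May 587 Julian.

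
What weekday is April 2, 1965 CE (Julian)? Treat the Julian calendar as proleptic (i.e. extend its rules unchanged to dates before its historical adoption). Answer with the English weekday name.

Equivalently 15 April 1965 Gregorian, JDN 2438866.
2438866 ≡ 3 (mod 7); counting from Monday = 0 gives Thursday.

Thursday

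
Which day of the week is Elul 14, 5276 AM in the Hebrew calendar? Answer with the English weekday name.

Tuesday

In the proleptic Gregorian calendar this is 22 August 1516 (JDN 2275001).
2275001 ≡ 1 (mod 7); counting from Monday = 0 gives Tuesday.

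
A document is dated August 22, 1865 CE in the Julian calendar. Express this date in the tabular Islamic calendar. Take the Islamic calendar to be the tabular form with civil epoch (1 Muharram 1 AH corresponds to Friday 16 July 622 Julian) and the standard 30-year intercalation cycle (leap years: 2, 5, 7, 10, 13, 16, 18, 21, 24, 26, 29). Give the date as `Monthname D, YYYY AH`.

Rabi' al-Thani 11, 1282 AH

Both dates share Julian Day Number 2402483; in the tabular Islamic calendar that is 11 Rabi' al-Thani 1282 AH.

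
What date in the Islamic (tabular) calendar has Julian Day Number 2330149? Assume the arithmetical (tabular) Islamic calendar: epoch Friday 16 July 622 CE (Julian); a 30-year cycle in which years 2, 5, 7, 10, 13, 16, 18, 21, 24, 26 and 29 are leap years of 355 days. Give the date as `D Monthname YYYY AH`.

JDN 2330149 is 18 August 1667 in the Gregorian calendar.
In the tabular Islamic calendar that day is 27 Safar 1078 AH.

27 Safar 1078 AH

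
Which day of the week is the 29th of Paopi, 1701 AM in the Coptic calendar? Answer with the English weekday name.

This is JDN 2446013 (8 November 1984 Gregorian).
2446013 ≡ 3 (mod 7); counting from Monday = 0 gives Thursday.

Thursday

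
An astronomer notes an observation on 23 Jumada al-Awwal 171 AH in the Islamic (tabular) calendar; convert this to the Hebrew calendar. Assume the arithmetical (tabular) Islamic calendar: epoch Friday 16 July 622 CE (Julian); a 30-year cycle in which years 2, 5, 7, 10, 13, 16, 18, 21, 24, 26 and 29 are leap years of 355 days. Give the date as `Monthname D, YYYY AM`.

Cheshvan 24, 4548 AM

The source date corresponds to 13 November 787 in the proleptic Gregorian calendar (JDN 2008822).
That day falls on 24 Cheshvan 4548 AM in the Hebrew calendar.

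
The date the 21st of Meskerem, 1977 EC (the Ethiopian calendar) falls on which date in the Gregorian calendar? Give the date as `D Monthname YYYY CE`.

Julian Day Number of the source date = 2445975.
Converting JDN 2445975 to the Gregorian calendar gives 1 October 1984 CE.

1 October 1984 CE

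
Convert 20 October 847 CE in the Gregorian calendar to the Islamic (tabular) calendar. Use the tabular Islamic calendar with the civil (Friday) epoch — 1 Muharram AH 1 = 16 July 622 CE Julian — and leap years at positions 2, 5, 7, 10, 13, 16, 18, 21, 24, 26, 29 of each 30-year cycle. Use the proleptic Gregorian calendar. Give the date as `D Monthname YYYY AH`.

2 Rabi' al-Awwal 233 AH

Both dates share Julian Day Number 2030713; in the tabular Islamic calendar that is 2 Rabi' al-Awwal 233 AH.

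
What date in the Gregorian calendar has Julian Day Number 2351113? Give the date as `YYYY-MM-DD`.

Counting from JDN 2299161 = 15 Oct 1582 gives an offset of 51952 days.

1725-01-10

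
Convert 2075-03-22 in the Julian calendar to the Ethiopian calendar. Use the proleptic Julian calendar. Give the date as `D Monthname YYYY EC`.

Julian Day Number of the source date = 2479032.
Converting JDN 2479032 to the Ethiopian calendar gives 26 Megabit 2067 EC.

26 Megabit 2067 EC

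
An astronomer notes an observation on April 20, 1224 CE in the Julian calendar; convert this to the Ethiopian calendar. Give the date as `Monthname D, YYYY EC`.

Miyazya 25, 1216 EC

Julian Day Number of the source date = 2168234.
Converting JDN 2168234 to the Ethiopian calendar gives 25 Miyazya 1216 EC.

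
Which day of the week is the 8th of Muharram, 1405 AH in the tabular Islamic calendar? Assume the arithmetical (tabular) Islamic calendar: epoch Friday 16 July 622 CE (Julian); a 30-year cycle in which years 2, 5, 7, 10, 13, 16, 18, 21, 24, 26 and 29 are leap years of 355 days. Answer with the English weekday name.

Thursday

Equivalently 4 October 1984 Gregorian, JDN 2445978.
2445978 ≡ 3 (mod 7); counting from Monday = 0 gives Thursday.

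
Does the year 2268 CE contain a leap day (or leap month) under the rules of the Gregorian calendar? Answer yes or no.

yes

2268 is divisible by 4 and not by 100, so it is a leap year.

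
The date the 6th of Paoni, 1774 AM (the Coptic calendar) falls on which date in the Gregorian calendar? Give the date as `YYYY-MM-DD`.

Julian Day Number of the source date = 2472893.
Converting JDN 2472893 to the Gregorian calendar gives 13 June 2058 CE.

2058-06-13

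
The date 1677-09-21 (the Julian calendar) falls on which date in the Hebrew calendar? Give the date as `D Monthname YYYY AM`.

The source date corresponds to 1 October 1677 in the Gregorian calendar (JDN 2333846).
That day falls on 5 Tishrei 5438 AM in the Hebrew calendar.

5 Tishrei 5438 AM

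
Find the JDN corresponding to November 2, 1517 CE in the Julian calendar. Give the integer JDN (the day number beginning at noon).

2275448

Equivalently 12 November 1517 (proleptic Gregorian).
JDN 2400001 is 17 November 1858 CE (Gregorian), MJD 0; the target day is −124553 days from there, so JDN = 2275448.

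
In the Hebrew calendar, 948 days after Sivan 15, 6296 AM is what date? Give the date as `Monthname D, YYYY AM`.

The starting date is JDN 2647471; 2647471 + 948 = 2648419.
JDN 2648419 corresponds to Tevet 18, 6299 AM.

Tevet 18, 6299 AM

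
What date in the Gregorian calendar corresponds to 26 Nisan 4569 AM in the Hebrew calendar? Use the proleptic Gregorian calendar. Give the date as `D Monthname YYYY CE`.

18 April 809 CE

Julian Day Number of the source date = 2016649.
Converting JDN 2016649 to the Gregorian calendar gives 18 April 809 CE.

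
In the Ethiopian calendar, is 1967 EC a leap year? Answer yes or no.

yes

1967 mod 4 = 3; in the Ethiopian calendar a year is leap when year mod 4 = 3, so it is a leap year.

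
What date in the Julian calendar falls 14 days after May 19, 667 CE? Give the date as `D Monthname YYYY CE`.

The starting date is JDN 1964818; 1964818 + 14 = 1964832.
JDN 1964832 corresponds to 2 June 667 CE.

2 June 667 CE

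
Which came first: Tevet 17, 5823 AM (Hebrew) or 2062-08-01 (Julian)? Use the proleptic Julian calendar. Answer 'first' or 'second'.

First date → JDN 2474573; second date → JDN 2474416.
JDN 2474416 < JDN 2474573, so the second date is earlier.

second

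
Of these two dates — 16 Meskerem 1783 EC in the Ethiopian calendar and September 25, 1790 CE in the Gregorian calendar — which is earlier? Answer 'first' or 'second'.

The two dates have Julian Day Numbers 2375111 and 2375112 respectively.
Since 2375111 < 2375112, the first date comes first.

first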